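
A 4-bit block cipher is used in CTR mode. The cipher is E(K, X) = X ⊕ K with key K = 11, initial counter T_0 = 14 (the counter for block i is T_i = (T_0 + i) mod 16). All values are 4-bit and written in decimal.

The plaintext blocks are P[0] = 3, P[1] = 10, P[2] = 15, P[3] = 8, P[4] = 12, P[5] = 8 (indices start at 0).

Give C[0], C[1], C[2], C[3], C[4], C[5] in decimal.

C[0] = 6, C[1] = 14, C[2] = 4, C[3] = 2, C[4] = 5, C[5] = 0

CTR encryption: S_i = E(K, T_i) where T_i is the counter for block i; C_i = P_i ⊕ S_i.
C[0]: T = 14, S = E(K, T) = 5; 3 ⊕ 5 = 6.
C[1]: T = 15, S = E(K, T) = 4; 10 ⊕ 4 = 14.
C[2]: T = 0, S = E(K, T) = 11; 15 ⊕ 11 = 4.
C[3]: T = 1, S = E(K, T) = 10; 8 ⊕ 10 = 2.
C[4]: T = 2, S = E(K, T) = 9; 12 ⊕ 9 = 5.
C[5]: T = 3, S = E(K, T) = 8; 8 ⊕ 8 = 0.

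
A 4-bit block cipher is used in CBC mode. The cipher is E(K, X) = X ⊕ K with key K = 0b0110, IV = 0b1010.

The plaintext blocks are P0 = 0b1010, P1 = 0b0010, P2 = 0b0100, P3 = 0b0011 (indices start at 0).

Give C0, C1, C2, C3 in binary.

CBC encryption: C_i = E(K, P_i ⊕ C_{i−1}), with C_{−1} = IV.
C0: P0 ⊕ 0b1010 = 0b0000; E(K, 0b0000) = 0b0110.
C1: P1 ⊕ 0b0110 = 0b0100; E(K, 0b0100) = 0b0010.
C2: P2 ⊕ 0b0010 = 0b0110; E(K, 0b0110) = 0b0000.
C3: P3 ⊕ 0b0000 = 0b0011; E(K, 0b0011) = 0b0101.

C0 = 0b0110, C1 = 0b0010, C2 = 0b0000, C3 = 0b0101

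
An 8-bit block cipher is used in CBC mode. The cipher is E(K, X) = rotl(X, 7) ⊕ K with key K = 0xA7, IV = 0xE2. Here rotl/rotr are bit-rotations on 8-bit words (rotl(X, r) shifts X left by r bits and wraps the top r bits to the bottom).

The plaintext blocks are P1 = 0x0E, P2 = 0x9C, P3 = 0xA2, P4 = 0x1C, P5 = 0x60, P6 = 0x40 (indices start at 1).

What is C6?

C6 = 0xE8

CBC encryption: C_i = E(K, P_i ⊕ C_{i−1}), with C_{0} = IV.
C1: P1 ⊕ 0xE2 = 0xEC; E(K, 0xEC) = 0xD1.
C2: P2 ⊕ 0xD1 = 0x4D; E(K, 0x4D) = 0x01.
C3: P3 ⊕ 0x01 = 0xA3; E(K, 0xA3) = 0x76.
C4: P4 ⊕ 0x76 = 0x6A; E(K, 0x6A) = 0x92.
C5: P5 ⊕ 0x92 = 0xF2; E(K, 0xF2) = 0xDE.
C6: P6 ⊕ 0xDE = 0x9E; E(K, 0x9E) = 0xE8.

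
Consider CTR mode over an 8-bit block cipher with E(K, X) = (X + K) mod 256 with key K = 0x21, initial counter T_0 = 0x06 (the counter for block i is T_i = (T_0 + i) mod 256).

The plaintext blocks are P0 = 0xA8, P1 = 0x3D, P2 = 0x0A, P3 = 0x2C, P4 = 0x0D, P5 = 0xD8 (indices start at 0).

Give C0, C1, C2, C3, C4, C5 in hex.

C0 = 0x8F, C1 = 0x15, C2 = 0x23, C3 = 0x06, C4 = 0x26, C5 = 0xF4

CTR encryption: S_i = E(K, T_i) where T_i is the counter for block i; C_i = P_i ⊕ S_i.
C0: T = 0x06, S = E(K, T) = 0x27; 0xA8 ⊕ 0x27 = 0x8F.
C1: T = 0x07, S = E(K, T) = 0x28; 0x3D ⊕ 0x28 = 0x15.
C2: T = 0x08, S = E(K, T) = 0x29; 0x0A ⊕ 0x29 = 0x23.
C3: T = 0x09, S = E(K, T) = 0x2A; 0x2C ⊕ 0x2A = 0x06.
C4: T = 0x0A, S = E(K, T) = 0x2B; 0x0D ⊕ 0x2B = 0x26.
C5: T = 0x0B, S = E(K, T) = 0x2C; 0xD8 ⊕ 0x2C = 0xF4.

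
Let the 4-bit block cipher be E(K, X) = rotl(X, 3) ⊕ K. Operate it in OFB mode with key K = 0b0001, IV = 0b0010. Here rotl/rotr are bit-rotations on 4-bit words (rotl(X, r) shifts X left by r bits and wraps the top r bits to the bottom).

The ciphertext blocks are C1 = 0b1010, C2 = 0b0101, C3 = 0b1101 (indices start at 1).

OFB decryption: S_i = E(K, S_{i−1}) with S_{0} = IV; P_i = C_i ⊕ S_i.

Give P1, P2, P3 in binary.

P1: S = E(K, 0b0010) = 0b0000; 0b1010 ⊕ 0b0000 = 0b1010.
P2: S = E(K, 0b0000) = 0b0001; 0b0101 ⊕ 0b0001 = 0b0100.
P3: S = E(K, 0b0001) = 0b1001; 0b1101 ⊕ 0b1001 = 0b0100.

P1 = 0b1010, P2 = 0b0100, P3 = 0b0100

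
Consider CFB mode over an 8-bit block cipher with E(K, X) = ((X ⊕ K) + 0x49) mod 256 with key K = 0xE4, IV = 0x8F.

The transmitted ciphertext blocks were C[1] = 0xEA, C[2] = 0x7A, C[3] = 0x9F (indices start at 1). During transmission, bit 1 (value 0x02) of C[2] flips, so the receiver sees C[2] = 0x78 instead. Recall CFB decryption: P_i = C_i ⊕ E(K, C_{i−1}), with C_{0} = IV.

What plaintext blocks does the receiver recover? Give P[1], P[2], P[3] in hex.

Only C[2] changed, to 0x78. In CFB, a change in C_i flips the same bit in P_i and garbles P_{i+1}. Decrypting the received ciphertext:
P[1]: E(K, 0x8F) = 0xB4; 0xEA ⊕ 0xB4 = 0x5E.
P[2]: E(K, 0xEA) = 0x57; 0x78 ⊕ 0x57 = 0x2F.
P[3]: E(K, 0x78) = 0xE5; 0x9F ⊕ 0xE5 = 0x7A.
Blocks that differ from the original plaintext: P[2], P[3].

P[1] = 0x5E, P[2] = 0x2F, P[3] = 0x7A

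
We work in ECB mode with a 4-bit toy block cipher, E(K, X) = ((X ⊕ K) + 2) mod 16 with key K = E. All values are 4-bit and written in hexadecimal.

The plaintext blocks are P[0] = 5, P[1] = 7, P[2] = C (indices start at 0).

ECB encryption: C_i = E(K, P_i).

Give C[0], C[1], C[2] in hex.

C[0]: E(K, 5) = D.
C[1]: E(K, 7) = B.
C[2]: E(K, C) = 4.

C[0] = D, C[1] = B, C[2] = 4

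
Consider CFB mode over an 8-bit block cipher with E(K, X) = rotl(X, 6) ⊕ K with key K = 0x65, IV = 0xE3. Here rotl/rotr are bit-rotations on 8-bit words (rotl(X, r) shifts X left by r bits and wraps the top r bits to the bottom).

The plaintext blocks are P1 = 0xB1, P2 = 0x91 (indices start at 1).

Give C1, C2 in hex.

C1 = 0x2C, C2 = 0xFF

CFB encryption: C_i = P_i ⊕ E(K, C_{i−1}), with C_{0} = IV.
C1: E(K, 0xE3) = 0x9D; 0xB1 ⊕ 0x9D = 0x2C.
C2: E(K, 0x2C) = 0x6E; 0x91 ⊕ 0x6E = 0xFF.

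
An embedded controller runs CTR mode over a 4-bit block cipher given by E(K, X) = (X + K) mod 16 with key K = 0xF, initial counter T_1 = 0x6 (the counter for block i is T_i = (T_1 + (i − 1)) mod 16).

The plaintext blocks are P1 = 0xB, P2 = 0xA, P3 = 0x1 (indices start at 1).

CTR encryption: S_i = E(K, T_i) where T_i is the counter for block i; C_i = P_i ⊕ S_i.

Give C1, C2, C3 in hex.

C1 = 0xE, C2 = 0xC, C3 = 0x6

C1: T = 0x6, S = E(K, T) = 0x5; 0xB ⊕ 0x5 = 0xE.
C2: T = 0x7, S = E(K, T) = 0x6; 0xA ⊕ 0x6 = 0xC.
C3: T = 0x8, S = E(K, T) = 0x7; 0x1 ⊕ 0x7 = 0x6.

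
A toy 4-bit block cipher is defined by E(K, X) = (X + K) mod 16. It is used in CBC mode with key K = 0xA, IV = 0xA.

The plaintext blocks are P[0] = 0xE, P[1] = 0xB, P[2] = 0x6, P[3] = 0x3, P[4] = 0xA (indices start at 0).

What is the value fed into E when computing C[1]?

CBC encryption: C_i = E(K, P_i ⊕ C_{i−1}), with C_{−1} = IV.
C[0]: P[0] ⊕ 0xA = 0x4; E(K, 0x4) = 0xE.
C[1]: P[1] ⊕ 0xE = 0x5; E(K, 0x5) = 0xF.
So the input to E for block [1] is 0x5.

0x5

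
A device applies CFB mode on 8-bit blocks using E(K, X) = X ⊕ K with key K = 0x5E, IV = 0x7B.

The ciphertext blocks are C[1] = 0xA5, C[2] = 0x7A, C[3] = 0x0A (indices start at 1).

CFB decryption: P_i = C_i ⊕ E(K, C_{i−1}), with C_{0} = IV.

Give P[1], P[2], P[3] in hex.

P[1] = 0x80, P[2] = 0x81, P[3] = 0x2E

P[1]: E(K, 0x7B) = 0x25; 0xA5 ⊕ 0x25 = 0x80.
P[2]: E(K, 0xA5) = 0xFB; 0x7A ⊕ 0xFB = 0x81.
P[3]: E(K, 0x7A) = 0x24; 0x0A ⊕ 0x24 = 0x2E.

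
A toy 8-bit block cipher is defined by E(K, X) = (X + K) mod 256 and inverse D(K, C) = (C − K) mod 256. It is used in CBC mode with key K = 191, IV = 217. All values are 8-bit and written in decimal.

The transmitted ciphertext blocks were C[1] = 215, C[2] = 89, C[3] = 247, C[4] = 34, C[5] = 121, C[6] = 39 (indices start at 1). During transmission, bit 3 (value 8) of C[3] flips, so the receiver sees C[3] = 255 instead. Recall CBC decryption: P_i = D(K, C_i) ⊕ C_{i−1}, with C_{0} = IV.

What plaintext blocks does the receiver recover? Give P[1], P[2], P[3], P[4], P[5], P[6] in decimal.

P[1] = 193, P[2] = 77, P[3] = 25, P[4] = 156, P[5] = 152, P[6] = 17

Only C[3] changed, to 255. In CBC, a change in C_i garbles P_i and flips the same bit in P_{i+1}. Decrypting the received ciphertext:
P[1]: D(K, 215) = 24; 24 ⊕ 217 = 193.
P[2]: D(K, 89) = 154; 154 ⊕ 215 = 77.
P[3]: D(K, 255) = 64; 64 ⊕ 89 = 25.
P[4]: D(K, 34) = 99; 99 ⊕ 255 = 156.
P[5]: D(K, 121) = 186; 186 ⊕ 34 = 152.
P[6]: D(K, 39) = 104; 104 ⊕ 121 = 17.
Blocks that differ from the original plaintext: P[3], P[4].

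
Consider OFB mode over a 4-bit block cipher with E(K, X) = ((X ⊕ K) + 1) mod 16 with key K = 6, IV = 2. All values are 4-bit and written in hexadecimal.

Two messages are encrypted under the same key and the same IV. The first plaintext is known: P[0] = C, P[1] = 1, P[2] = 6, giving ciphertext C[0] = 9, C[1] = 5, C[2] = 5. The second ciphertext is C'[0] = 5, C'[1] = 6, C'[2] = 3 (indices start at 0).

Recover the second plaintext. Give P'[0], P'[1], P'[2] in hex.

In OFB with a reused IV, both messages share the same keystream S_i, so C_i ⊕ C'_i = P_i ⊕ P'_i and thus P'_i = P_i ⊕ C_i ⊕ C'_i.
P'[0]: C ⊕ 9 ⊕ 5 = 0.
P'[1]: 1 ⊕ 5 ⊕ 6 = 2.
P'[2]: 6 ⊕ 5 ⊕ 3 = 0.

P'[0] = 0, P'[1] = 2, P'[2] = 0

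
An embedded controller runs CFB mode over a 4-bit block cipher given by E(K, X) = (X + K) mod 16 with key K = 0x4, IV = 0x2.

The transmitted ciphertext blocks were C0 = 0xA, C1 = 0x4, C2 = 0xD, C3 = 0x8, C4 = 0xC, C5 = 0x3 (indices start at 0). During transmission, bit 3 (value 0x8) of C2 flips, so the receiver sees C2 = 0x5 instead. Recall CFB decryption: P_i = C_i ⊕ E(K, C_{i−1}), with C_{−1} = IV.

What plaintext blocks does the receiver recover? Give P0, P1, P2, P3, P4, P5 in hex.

P0 = 0xC, P1 = 0xA, P2 = 0xD, P3 = 0x1, P4 = 0x0, P5 = 0x3

Only C2 changed, to 0x5. In CFB, a change in C_i flips the same bit in P_i and garbles P_{i+1}. Decrypting the received ciphertext:
P0: E(K, 0x2) = 0x6; 0xA ⊕ 0x6 = 0xC.
P1: E(K, 0xA) = 0xE; 0x4 ⊕ 0xE = 0xA.
P2: E(K, 0x4) = 0x8; 0x5 ⊕ 0x8 = 0xD.
P3: E(K, 0x5) = 0x9; 0x8 ⊕ 0x9 = 0x1.
P4: E(K, 0x8) = 0xC; 0xC ⊕ 0xC = 0x0.
P5: E(K, 0xC) = 0x0; 0x3 ⊕ 0x0 = 0x3.
Blocks that differ from the original plaintext: P2, P3.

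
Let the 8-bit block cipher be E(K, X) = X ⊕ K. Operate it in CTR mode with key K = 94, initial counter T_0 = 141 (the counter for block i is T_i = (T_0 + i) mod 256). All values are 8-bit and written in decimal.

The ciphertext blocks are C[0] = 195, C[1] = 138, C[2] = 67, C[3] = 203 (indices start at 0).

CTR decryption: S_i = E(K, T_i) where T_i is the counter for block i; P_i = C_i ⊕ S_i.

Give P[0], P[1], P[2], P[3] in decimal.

P[0] = 16, P[1] = 90, P[2] = 146, P[3] = 5

P[0]: T = 141, S = E(K, T) = 211; 195 ⊕ 211 = 16.
P[1]: T = 142, S = E(K, T) = 208; 138 ⊕ 208 = 90.
P[2]: T = 143, S = E(K, T) = 209; 67 ⊕ 209 = 146.
P[3]: T = 144, S = E(K, T) = 206; 203 ⊕ 206 = 5.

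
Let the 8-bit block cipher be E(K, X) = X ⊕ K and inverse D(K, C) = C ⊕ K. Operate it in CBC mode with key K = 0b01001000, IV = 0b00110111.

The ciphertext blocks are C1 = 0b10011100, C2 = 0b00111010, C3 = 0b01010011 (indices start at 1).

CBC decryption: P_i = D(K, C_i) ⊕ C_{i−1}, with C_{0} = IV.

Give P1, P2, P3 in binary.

P1 = 0b11100011, P2 = 0b11101110, P3 = 0b00100001

P1: D(K, 0b10011100) = 0b11010100; 0b11010100 ⊕ 0b00110111 = 0b11100011.
P2: D(K, 0b00111010) = 0b01110010; 0b01110010 ⊕ 0b10011100 = 0b11101110.
P3: D(K, 0b01010011) = 0b00011011; 0b00011011 ⊕ 0b00111010 = 0b00100001.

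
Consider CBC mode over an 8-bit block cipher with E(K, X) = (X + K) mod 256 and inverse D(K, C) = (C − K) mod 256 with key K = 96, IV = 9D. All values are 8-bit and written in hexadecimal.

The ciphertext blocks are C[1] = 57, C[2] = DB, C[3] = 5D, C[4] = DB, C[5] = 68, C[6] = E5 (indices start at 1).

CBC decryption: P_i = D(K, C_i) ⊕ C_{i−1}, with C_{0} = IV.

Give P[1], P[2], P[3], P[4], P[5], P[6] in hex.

P[1] = 5C, P[2] = 12, P[3] = 1C, P[4] = 18, P[5] = 09, P[6] = 27

P[1]: D(K, 57) = C1; C1 ⊕ 9D = 5C.
P[2]: D(K, DB) = 45; 45 ⊕ 57 = 12.
P[3]: D(K, 5D) = C7; C7 ⊕ DB = 1C.
P[4]: D(K, DB) = 45; 45 ⊕ 5D = 18.
P[5]: D(K, 68) = D2; D2 ⊕ DB = 09.
P[6]: D(K, E5) = 4F; 4F ⊕ 68 = 27.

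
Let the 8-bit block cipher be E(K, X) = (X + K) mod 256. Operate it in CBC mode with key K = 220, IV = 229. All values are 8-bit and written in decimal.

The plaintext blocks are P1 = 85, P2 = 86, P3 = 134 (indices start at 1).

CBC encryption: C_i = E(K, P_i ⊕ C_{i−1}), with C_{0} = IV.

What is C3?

C1: P1 ⊕ 229 = 176; E(K, 176) = 140.
C2: P2 ⊕ 140 = 218; E(K, 218) = 182.
C3: P3 ⊕ 182 = 48; E(K, 48) = 12.

C3 = 12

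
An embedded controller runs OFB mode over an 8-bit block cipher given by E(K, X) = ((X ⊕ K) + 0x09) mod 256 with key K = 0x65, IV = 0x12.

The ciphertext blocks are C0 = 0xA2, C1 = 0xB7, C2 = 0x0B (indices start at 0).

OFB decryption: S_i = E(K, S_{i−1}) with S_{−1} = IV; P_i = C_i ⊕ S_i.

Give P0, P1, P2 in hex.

P0 = 0x22, P1 = 0x59, P2 = 0x9F

P0: S = E(K, 0x12) = 0x80; 0xA2 ⊕ 0x80 = 0x22.
P1: S = E(K, 0x80) = 0xEE; 0xB7 ⊕ 0xEE = 0x59.
P2: S = E(K, 0xEE) = 0x94; 0x0B ⊕ 0x94 = 0x9F.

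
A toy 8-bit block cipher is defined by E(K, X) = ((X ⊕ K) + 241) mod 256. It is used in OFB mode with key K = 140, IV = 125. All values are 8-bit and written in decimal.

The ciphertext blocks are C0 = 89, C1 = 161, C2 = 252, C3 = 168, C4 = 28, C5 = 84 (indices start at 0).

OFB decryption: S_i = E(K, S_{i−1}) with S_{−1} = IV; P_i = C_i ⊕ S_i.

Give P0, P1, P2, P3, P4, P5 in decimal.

P0: S = E(K, 125) = 226; 89 ⊕ 226 = 187.
P1: S = E(K, 226) = 95; 161 ⊕ 95 = 254.
P2: S = E(K, 95) = 196; 252 ⊕ 196 = 56.
P3: S = E(K, 196) = 57; 168 ⊕ 57 = 145.
P4: S = E(K, 57) = 166; 28 ⊕ 166 = 186.
P5: S = E(K, 166) = 27; 84 ⊕ 27 = 79.

P0 = 187, P1 = 254, P2 = 56, P3 = 145, P4 = 186, P5 = 79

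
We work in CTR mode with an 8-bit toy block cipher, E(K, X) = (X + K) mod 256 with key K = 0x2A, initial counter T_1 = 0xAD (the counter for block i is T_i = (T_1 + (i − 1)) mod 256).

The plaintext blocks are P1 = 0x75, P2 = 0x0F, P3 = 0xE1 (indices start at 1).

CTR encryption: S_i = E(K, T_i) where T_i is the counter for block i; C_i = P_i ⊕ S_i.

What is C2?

C2 = 0xD7

C1: T = 0xAD, S = E(K, T) = 0xD7; 0x75 ⊕ 0xD7 = 0xA2.
C2: T = 0xAE, S = E(K, T) = 0xD8; 0x0F ⊕ 0xD8 = 0xD7.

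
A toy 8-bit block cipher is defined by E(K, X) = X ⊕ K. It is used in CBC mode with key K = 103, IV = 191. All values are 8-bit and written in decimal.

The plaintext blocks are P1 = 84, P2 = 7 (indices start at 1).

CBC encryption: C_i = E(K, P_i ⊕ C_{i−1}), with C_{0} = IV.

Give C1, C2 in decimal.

C1 = 140, C2 = 236

C1: P1 ⊕ 191 = 235; E(K, 235) = 140.
C2: P2 ⊕ 140 = 139; E(K, 139) = 236.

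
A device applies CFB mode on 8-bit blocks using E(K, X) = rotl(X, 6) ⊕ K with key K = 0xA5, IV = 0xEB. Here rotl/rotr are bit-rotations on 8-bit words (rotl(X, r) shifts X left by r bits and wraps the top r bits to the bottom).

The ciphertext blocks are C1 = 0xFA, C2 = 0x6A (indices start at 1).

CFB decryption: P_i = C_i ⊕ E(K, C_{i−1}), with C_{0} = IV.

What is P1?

P1: E(K, 0xEB) = 0x5F; 0xFA ⊕ 0x5F = 0xA5.

P1 = 0xA5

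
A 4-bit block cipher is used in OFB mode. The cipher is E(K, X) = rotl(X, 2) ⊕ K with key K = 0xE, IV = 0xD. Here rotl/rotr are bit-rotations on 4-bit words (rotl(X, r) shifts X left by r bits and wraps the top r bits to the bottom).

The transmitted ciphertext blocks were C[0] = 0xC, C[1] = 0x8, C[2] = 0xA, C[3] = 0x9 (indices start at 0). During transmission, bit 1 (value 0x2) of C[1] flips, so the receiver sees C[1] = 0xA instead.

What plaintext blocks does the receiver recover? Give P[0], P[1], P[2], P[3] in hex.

OFB decryption: S_i = E(K, S_{i−1}) with S_{−1} = IV; P_i = C_i ⊕ S_i.
Only C[1] changed, to 0xA. In OFB, a change in C_i flips the same bit in P_i only; the keystream is unaffected. Decrypting the received ciphertext:
P[0]: S = E(K, 0xD) = 0x9; 0xC ⊕ 0x9 = 0x5.
P[1]: S = E(K, 0x9) = 0x8; 0xA ⊕ 0x8 = 0x2.
P[2]: S = E(K, 0x8) = 0xC; 0xA ⊕ 0xC = 0x6.
P[3]: S = E(K, 0xC) = 0xD; 0x9 ⊕ 0xD = 0x4.
Blocks that differ from the original plaintext: P[1].

P[0] = 0x5, P[1] = 0x2, P[2] = 0x6, P[3] = 0x4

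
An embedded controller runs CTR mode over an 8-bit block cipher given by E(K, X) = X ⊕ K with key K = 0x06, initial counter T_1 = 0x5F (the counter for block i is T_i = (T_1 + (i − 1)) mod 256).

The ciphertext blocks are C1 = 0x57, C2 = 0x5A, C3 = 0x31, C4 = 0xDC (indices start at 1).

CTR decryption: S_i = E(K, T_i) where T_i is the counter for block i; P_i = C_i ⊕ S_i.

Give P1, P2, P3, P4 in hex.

P1: T = 0x5F, S = E(K, T) = 0x59; 0x57 ⊕ 0x59 = 0x0E.
P2: T = 0x60, S = E(K, T) = 0x66; 0x5A ⊕ 0x66 = 0x3C.
P3: T = 0x61, S = E(K, T) = 0x67; 0x31 ⊕ 0x67 = 0x56.
P4: T = 0x62, S = E(K, T) = 0x64; 0xDC ⊕ 0x64 = 0xB8.

P1 = 0x0E, P2 = 0x3C, P3 = 0x56, P4 = 0xB8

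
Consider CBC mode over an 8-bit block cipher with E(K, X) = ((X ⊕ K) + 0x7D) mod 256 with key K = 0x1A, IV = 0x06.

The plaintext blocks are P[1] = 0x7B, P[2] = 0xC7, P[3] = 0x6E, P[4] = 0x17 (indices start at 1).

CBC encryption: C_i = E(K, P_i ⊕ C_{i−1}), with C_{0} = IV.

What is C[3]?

C[1]: P[1] ⊕ 0x06 = 0x7D; E(K, 0x7D) = 0xE4.
C[2]: P[2] ⊕ 0xE4 = 0x23; E(K, 0x23) = 0xB6.
C[3]: P[3] ⊕ 0xB6 = 0xD8; E(K, 0xD8) = 0x3F.

C[3] = 0x3F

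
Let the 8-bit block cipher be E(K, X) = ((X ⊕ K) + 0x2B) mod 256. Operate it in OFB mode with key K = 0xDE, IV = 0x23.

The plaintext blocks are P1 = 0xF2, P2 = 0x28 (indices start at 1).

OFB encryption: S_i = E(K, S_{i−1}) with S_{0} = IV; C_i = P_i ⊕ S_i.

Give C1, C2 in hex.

C1: S = E(K, 0x23) = 0x28; 0xF2 ⊕ 0x28 = 0xDA.
C2: S = E(K, 0x28) = 0x21; 0x28 ⊕ 0x21 = 0x09.

C1 = 0xDA, C2 = 0x09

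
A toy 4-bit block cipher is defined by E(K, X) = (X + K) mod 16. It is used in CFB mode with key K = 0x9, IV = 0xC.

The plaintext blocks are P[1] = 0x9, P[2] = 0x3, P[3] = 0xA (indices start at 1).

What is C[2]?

C[2] = 0x6

CFB encryption: C_i = P_i ⊕ E(K, C_{i−1}), with C_{0} = IV.
C[1]: E(K, 0xC) = 0x5; 0x9 ⊕ 0x5 = 0xC.
C[2]: E(K, 0xC) = 0x5; 0x3 ⊕ 0x5 = 0x6.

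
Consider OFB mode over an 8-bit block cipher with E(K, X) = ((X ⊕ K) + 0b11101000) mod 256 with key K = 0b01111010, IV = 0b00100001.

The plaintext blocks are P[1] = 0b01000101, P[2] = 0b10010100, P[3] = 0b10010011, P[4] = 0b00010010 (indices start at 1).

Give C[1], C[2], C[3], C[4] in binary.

OFB encryption: S_i = E(K, S_{i−1}) with S_{0} = IV; C_i = P_i ⊕ S_i.
C[1]: S = E(K, 0b00100001) = 0b01000011; 0b01000101 ⊕ 0b01000011 = 0b00000110.
C[2]: S = E(K, 0b01000011) = 0b00100001; 0b10010100 ⊕ 0b00100001 = 0b10110101.
C[3]: S = E(K, 0b00100001) = 0b01000011; 0b10010011 ⊕ 0b01000011 = 0b11010000.
C[4]: S = E(K, 0b01000011) = 0b00100001; 0b00010010 ⊕ 0b00100001 = 0b00110011.

C[1] = 0b00000110, C[2] = 0b10110101, C[3] = 0b11010000, C[4] = 0b00110011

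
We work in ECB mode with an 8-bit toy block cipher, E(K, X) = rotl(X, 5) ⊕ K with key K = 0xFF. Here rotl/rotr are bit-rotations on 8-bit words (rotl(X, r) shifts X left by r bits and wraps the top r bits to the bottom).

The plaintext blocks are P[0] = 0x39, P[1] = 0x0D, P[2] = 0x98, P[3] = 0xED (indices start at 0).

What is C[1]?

C[1] = 0x5E

ECB encryption: C_i = E(K, P_i).
C[1]: E(K, 0x0D) = 0x5E.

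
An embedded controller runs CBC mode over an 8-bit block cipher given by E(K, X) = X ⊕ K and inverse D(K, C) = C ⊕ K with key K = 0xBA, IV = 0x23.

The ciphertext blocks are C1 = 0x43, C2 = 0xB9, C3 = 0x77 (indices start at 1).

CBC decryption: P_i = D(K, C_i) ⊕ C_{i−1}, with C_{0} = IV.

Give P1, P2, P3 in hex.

P1: D(K, 0x43) = 0xF9; 0xF9 ⊕ 0x23 = 0xDA.
P2: D(K, 0xB9) = 0x03; 0x03 ⊕ 0x43 = 0x40.
P3: D(K, 0x77) = 0xCD; 0xCD ⊕ 0xB9 = 0x74.

P1 = 0xDA, P2 = 0x40, P3 = 0x74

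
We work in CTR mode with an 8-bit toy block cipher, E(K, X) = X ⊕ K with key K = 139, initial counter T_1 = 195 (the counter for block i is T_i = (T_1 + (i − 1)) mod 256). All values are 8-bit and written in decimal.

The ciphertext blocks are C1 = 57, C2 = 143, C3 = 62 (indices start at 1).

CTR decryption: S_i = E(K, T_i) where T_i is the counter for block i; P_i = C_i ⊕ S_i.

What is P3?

P3 = 112

P3: T = 197, S = E(K, T) = 78; 62 ⊕ 78 = 112.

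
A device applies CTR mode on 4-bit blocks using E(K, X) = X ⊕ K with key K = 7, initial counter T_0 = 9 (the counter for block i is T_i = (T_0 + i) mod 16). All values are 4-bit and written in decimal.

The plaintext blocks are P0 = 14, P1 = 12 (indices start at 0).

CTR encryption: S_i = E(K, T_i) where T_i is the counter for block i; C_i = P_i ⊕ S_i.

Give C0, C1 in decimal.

C0: T = 9, S = E(K, T) = 14; 14 ⊕ 14 = 0.
C1: T = 10, S = E(K, T) = 13; 12 ⊕ 13 = 1.

C0 = 0, C1 = 1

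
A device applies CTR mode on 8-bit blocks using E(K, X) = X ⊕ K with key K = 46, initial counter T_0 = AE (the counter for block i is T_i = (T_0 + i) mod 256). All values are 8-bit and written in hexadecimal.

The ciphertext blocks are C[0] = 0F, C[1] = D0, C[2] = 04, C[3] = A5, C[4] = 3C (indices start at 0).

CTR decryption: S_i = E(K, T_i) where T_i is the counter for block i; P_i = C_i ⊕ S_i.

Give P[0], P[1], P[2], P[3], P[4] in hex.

P[0]: T = AE, S = E(K, T) = E8; 0F ⊕ E8 = E7.
P[1]: T = AF, S = E(K, T) = E9; D0 ⊕ E9 = 39.
P[2]: T = B0, S = E(K, T) = F6; 04 ⊕ F6 = F2.
P[3]: T = B1, S = E(K, T) = F7; A5 ⊕ F7 = 52.
P[4]: T = B2, S = E(K, T) = F4; 3C ⊕ F4 = C8.

P[0] = E7, P[1] = 39, P[2] = F2, P[3] = 52, P[4] = C8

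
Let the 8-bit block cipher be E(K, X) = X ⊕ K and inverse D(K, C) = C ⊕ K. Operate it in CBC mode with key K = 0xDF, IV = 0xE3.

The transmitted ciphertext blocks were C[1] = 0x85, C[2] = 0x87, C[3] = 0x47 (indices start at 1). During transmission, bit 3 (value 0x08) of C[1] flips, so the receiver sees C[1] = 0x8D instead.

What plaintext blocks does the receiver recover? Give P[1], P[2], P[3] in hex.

CBC decryption: P_i = D(K, C_i) ⊕ C_{i−1}, with C_{0} = IV.
Only C[1] changed, to 0x8D. In CBC, a change in C_i garbles P_i and flips the same bit in P_{i+1}. Decrypting the received ciphertext:
P[1]: D(K, 0x8D) = 0x52; 0x52 ⊕ 0xE3 = 0xB1.
P[2]: D(K, 0x87) = 0x58; 0x58 ⊕ 0x8D = 0xD5.
P[3]: D(K, 0x47) = 0x98; 0x98 ⊕ 0x87 = 0x1F.
Blocks that differ from the original plaintext: P[1], P[2].

P[1] = 0xB1, P[2] = 0xD5, P[3] = 0x1F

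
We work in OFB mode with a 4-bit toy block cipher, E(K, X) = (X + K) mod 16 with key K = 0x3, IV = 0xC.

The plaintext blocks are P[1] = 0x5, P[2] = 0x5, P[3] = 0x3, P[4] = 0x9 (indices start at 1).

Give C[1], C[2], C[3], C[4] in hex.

OFB encryption: S_i = E(K, S_{i−1}) with S_{0} = IV; C_i = P_i ⊕ S_i.
C[1]: S = E(K, 0xC) = 0xF; 0x5 ⊕ 0xF = 0xA.
C[2]: S = E(K, 0xF) = 0x2; 0x5 ⊕ 0x2 = 0x7.
C[3]: S = E(K, 0x2) = 0x5; 0x3 ⊕ 0x5 = 0x6.
C[4]: S = E(K, 0x5) = 0x8; 0x9 ⊕ 0x8 = 0x1.

C[1] = 0xA, C[2] = 0x7, C[3] = 0x6, C[4] = 0x1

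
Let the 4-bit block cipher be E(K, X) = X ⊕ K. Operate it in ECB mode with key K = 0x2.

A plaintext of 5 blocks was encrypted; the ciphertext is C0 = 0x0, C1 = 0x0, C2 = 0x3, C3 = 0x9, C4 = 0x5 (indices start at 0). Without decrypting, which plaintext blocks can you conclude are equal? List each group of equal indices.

P0 = P1

ECB encrypts each block independently with the same key, so equal ciphertext blocks imply equal plaintext blocks.
C0 = C1 = 0x0, so P0 = P1.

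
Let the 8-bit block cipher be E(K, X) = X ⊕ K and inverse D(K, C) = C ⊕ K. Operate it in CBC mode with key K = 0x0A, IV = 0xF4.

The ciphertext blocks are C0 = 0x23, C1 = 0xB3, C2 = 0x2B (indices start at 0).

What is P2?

CBC decryption: P_i = D(K, C_i) ⊕ C_{i−1}, with C_{−1} = IV.
P2: D(K, 0x2B) = 0x21; 0x21 ⊕ 0xB3 = 0x92.

P2 = 0x92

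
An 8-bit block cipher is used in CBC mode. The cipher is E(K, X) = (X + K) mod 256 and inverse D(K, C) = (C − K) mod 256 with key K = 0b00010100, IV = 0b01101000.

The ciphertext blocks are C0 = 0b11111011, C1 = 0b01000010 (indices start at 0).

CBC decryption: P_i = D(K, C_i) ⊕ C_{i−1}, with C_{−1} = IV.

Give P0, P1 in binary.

P0 = 0b10001111, P1 = 0b11010101

P0: D(K, 0b11111011) = 0b11100111; 0b11100111 ⊕ 0b01101000 = 0b10001111.
P1: D(K, 0b01000010) = 0b00101110; 0b00101110 ⊕ 0b11111011 = 0b11010101.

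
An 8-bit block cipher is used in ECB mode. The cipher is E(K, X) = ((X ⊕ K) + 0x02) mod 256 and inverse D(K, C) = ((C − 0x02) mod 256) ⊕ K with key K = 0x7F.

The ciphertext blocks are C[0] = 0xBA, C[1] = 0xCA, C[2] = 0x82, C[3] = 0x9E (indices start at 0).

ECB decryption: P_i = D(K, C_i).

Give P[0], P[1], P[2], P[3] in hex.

P[0]: D(K, 0xBA) = 0xC7.
P[1]: D(K, 0xCA) = 0xB7.
P[2]: D(K, 0x82) = 0xFF.
P[3]: D(K, 0x9E) = 0xE3.

P[0] = 0xC7, P[1] = 0xB7, P[2] = 0xFF, P[3] = 0xE3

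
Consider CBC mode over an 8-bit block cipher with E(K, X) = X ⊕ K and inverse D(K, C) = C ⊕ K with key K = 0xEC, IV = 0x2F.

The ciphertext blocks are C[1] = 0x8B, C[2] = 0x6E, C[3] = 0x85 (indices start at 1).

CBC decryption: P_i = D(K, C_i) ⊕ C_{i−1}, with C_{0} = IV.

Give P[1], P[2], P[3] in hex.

P[1]: D(K, 0x8B) = 0x67; 0x67 ⊕ 0x2F = 0x48.
P[2]: D(K, 0x6E) = 0x82; 0x82 ⊕ 0x8B = 0x09.
P[3]: D(K, 0x85) = 0x69; 0x69 ⊕ 0x6E = 0x07.

P[1] = 0x48, P[2] = 0x09, P[3] = 0x07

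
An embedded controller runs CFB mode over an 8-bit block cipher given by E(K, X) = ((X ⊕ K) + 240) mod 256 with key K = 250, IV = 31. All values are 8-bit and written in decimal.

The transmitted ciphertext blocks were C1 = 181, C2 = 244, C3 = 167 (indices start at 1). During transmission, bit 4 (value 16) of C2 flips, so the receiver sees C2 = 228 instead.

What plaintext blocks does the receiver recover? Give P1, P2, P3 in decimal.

CFB decryption: P_i = C_i ⊕ E(K, C_{i−1}), with C_{0} = IV.
Only C2 changed, to 228. In CFB, a change in C_i flips the same bit in P_i and garbles P_{i+1}. Decrypting the received ciphertext:
P1: E(K, 31) = 213; 181 ⊕ 213 = 96.
P2: E(K, 181) = 63; 228 ⊕ 63 = 219.
P3: E(K, 228) = 14; 167 ⊕ 14 = 169.
Blocks that differ from the original plaintext: P2, P3.

P1 = 96, P2 = 219, P3 = 169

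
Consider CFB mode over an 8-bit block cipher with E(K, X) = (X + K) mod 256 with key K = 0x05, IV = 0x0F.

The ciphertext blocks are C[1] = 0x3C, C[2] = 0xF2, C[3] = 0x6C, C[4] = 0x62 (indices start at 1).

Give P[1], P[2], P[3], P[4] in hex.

P[1] = 0x28, P[2] = 0xB3, P[3] = 0x9B, P[4] = 0x13

CFB decryption: P_i = C_i ⊕ E(K, C_{i−1}), with C_{0} = IV.
P[1]: E(K, 0x0F) = 0x14; 0x3C ⊕ 0x14 = 0x28.
P[2]: E(K, 0x3C) = 0x41; 0xF2 ⊕ 0x41 = 0xB3.
P[3]: E(K, 0xF2) = 0xF7; 0x6C ⊕ 0xF7 = 0x9B.
P[4]: E(K, 0x6C) = 0x71; 0x62 ⊕ 0x71 = 0x13.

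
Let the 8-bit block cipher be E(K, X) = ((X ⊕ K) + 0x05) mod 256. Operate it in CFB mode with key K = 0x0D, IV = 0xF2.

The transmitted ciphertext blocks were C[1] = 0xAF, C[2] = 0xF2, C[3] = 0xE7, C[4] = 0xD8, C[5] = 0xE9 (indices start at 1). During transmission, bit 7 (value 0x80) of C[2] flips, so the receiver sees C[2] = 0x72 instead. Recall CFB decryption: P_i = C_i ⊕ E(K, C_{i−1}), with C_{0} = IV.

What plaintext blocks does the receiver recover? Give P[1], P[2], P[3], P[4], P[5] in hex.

P[1] = 0xAB, P[2] = 0xD5, P[3] = 0x63, P[4] = 0x37, P[5] = 0x33

Only C[2] changed, to 0x72. In CFB, a change in C_i flips the same bit in P_i and garbles P_{i+1}. Decrypting the received ciphertext:
P[1]: E(K, 0xF2) = 0x04; 0xAF ⊕ 0x04 = 0xAB.
P[2]: E(K, 0xAF) = 0xA7; 0x72 ⊕ 0xA7 = 0xD5.
P[3]: E(K, 0x72) = 0x84; 0xE7 ⊕ 0x84 = 0x63.
P[4]: E(K, 0xE7) = 0xEF; 0xD8 ⊕ 0xEF = 0x37.
P[5]: E(K, 0xD8) = 0xDA; 0xE9 ⊕ 0xDA = 0x33.
Blocks that differ from the original plaintext: P[2], P[3].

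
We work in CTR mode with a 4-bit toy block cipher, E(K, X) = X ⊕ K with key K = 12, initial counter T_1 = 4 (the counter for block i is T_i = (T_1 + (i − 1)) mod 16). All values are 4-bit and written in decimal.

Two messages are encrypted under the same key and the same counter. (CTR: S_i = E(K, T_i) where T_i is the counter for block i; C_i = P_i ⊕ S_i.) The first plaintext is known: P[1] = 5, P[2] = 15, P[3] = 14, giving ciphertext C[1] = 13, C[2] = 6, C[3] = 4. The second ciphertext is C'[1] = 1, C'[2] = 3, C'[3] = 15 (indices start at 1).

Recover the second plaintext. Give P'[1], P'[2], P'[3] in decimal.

P'[1] = 9, P'[2] = 10, P'[3] = 5

In CTR with a reused counter, both messages share the same keystream S_i, so C_i ⊕ C'_i = P_i ⊕ P'_i and thus P'_i = P_i ⊕ C_i ⊕ C'_i.
P'[1]: 5 ⊕ 13 ⊕ 1 = 9.
P'[2]: 15 ⊕ 6 ⊕ 3 = 10.
P'[3]: 14 ⊕ 4 ⊕ 15 = 5.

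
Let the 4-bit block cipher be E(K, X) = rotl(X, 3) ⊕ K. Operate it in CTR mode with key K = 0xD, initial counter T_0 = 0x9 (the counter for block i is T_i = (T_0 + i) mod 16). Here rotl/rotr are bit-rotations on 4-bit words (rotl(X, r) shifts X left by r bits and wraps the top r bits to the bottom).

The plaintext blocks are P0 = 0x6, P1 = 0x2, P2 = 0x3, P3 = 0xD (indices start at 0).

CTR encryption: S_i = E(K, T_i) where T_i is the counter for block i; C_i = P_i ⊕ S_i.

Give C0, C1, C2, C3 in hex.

C0 = 0x7, C1 = 0xA, C2 = 0x3, C3 = 0x6

C0: T = 0x9, S = E(K, T) = 0x1; 0x6 ⊕ 0x1 = 0x7.
C1: T = 0xA, S = E(K, T) = 0x8; 0x2 ⊕ 0x8 = 0xA.
C2: T = 0xB, S = E(K, T) = 0x0; 0x3 ⊕ 0x0 = 0x3.
C3: T = 0xC, S = E(K, T) = 0xB; 0xD ⊕ 0xB = 0x6.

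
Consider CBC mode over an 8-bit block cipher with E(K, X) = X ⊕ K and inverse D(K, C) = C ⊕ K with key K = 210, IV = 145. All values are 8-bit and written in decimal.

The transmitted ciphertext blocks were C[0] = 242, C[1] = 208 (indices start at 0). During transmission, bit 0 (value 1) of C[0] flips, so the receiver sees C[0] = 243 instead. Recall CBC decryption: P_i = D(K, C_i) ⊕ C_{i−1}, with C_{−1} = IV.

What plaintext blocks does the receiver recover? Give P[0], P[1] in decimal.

P[0] = 176, P[1] = 241

Only C[0] changed, to 243. In CBC, a change in C_i garbles P_i and flips the same bit in P_{i+1}. Decrypting the received ciphertext:
P[0]: D(K, 243) = 33; 33 ⊕ 145 = 176.
P[1]: D(K, 208) = 2; 2 ⊕ 243 = 241.
Blocks that differ from the original plaintext: P[0], P[1].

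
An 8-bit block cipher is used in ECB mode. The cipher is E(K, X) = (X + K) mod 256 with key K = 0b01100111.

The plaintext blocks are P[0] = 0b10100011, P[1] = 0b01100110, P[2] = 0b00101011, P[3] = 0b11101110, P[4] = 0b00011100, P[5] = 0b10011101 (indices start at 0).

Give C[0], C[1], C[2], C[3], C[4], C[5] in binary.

C[0] = 0b00001010, C[1] = 0b11001101, C[2] = 0b10010010, C[3] = 0b01010101, C[4] = 0b10000011, C[5] = 0b00000100

ECB encryption: C_i = E(K, P_i).
C[0]: E(K, 0b10100011) = 0b00001010.
C[1]: E(K, 0b01100110) = 0b11001101.
C[2]: E(K, 0b00101011) = 0b10010010.
C[3]: E(K, 0b11101110) = 0b01010101.
C[4]: E(K, 0b00011100) = 0b10000011.
C[5]: E(K, 0b10011101) = 0b00000100.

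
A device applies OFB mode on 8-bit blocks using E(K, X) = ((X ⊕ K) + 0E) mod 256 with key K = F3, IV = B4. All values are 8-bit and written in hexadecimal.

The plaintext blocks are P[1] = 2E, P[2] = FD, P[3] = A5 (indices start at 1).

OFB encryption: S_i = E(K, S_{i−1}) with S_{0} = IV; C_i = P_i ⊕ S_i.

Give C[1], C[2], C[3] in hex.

C[1]: S = E(K, B4) = 55; 2E ⊕ 55 = 7B.
C[2]: S = E(K, 55) = B4; FD ⊕ B4 = 49.
C[3]: S = E(K, B4) = 55; A5 ⊕ 55 = F0.

C[1] = 7B, C[2] = 49, C[3] = F0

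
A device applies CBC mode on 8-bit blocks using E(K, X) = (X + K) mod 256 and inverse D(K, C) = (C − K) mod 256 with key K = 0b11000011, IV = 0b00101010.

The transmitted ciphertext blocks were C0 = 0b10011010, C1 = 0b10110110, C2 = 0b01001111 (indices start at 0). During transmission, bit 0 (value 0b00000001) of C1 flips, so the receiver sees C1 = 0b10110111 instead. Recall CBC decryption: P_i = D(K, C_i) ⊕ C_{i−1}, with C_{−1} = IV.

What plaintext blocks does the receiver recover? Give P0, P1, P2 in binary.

P0 = 0b11111101, P1 = 0b01101110, P2 = 0b00111011

Only C1 changed, to 0b10110111. In CBC, a change in C_i garbles P_i and flips the same bit in P_{i+1}. Decrypting the received ciphertext:
P0: D(K, 0b10011010) = 0b11010111; 0b11010111 ⊕ 0b00101010 = 0b11111101.
P1: D(K, 0b10110111) = 0b11110100; 0b11110100 ⊕ 0b10011010 = 0b01101110.
P2: D(K, 0b01001111) = 0b10001100; 0b10001100 ⊕ 0b10110111 = 0b00111011.
Blocks that differ from the original plaintext: P1, P2.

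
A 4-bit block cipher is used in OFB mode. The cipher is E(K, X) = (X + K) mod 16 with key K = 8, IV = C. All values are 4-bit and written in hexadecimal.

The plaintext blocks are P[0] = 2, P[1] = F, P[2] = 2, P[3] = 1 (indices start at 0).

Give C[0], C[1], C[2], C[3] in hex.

OFB encryption: S_i = E(K, S_{i−1}) with S_{−1} = IV; C_i = P_i ⊕ S_i.
C[0]: S = E(K, C) = 4; 2 ⊕ 4 = 6.
C[1]: S = E(K, 4) = C; F ⊕ C = 3.
C[2]: S = E(K, C) = 4; 2 ⊕ 4 = 6.
C[3]: S = E(K, 4) = C; 1 ⊕ C = D.

C[0] = 6, C[1] = 3, C[2] = 6, C[3] = D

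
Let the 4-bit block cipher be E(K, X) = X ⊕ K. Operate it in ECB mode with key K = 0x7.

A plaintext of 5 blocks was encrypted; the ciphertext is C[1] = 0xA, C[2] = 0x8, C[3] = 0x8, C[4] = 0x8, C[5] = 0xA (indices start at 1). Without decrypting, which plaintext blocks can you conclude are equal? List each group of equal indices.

ECB encrypts each block independently with the same key, so equal ciphertext blocks imply equal plaintext blocks.
C[1] = C[5] = 0xA, so P[1] = P[5].
C[2] = C[3] = C[4] = 0x8, so P[2] = P[3] = P[4].

P[1] = P[5]; P[2] = P[3] = P[4]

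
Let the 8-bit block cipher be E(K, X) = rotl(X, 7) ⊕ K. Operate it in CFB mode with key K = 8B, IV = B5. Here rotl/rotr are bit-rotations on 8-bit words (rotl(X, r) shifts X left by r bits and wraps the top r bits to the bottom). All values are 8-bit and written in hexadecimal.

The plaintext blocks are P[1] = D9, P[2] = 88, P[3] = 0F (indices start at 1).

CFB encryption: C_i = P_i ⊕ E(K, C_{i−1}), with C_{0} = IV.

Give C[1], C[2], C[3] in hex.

C[1] = 88, C[2] = 47, C[3] = 27

C[1]: E(K, B5) = 51; D9 ⊕ 51 = 88.
C[2]: E(K, 88) = CF; 88 ⊕ CF = 47.
C[3]: E(K, 47) = 28; 0F ⊕ 28 = 27.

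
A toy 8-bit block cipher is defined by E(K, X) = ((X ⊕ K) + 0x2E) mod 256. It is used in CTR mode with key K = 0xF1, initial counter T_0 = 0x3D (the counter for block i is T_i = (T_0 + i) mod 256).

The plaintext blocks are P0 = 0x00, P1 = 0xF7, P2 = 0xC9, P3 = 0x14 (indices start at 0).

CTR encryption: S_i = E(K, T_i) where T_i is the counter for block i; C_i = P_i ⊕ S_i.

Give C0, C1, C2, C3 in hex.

C0: T = 0x3D, S = E(K, T) = 0xFA; 0x00 ⊕ 0xFA = 0xFA.
C1: T = 0x3E, S = E(K, T) = 0xFD; 0xF7 ⊕ 0xFD = 0x0A.
C2: T = 0x3F, S = E(K, T) = 0xFC; 0xC9 ⊕ 0xFC = 0x35.
C3: T = 0x40, S = E(K, T) = 0xDF; 0x14 ⊕ 0xDF = 0xCB.

C0 = 0xFA, C1 = 0x0A, C2 = 0x35, C3 = 0xCB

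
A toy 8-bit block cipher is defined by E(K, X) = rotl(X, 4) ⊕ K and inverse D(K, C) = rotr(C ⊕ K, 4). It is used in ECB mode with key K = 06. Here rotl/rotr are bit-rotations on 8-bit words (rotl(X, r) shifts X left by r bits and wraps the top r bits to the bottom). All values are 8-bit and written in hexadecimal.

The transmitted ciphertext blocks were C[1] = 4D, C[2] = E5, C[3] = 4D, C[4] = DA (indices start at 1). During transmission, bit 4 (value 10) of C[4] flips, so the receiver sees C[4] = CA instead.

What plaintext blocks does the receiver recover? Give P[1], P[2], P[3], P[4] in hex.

ECB decryption: P_i = D(K, C_i).
Only C[4] changed, to CA. In ECB, a change in C_i affects only P_i. Decrypting the received ciphertext:
P[1]: D(K, 4D) = B4.
P[2]: D(K, E5) = 3E.
P[3]: D(K, 4D) = B4.
P[4]: D(K, CA) = CC.
Blocks that differ from the original plaintext: P[4].

P[1] = B4, P[2] = 3E, P[3] = B4, P[4] = CC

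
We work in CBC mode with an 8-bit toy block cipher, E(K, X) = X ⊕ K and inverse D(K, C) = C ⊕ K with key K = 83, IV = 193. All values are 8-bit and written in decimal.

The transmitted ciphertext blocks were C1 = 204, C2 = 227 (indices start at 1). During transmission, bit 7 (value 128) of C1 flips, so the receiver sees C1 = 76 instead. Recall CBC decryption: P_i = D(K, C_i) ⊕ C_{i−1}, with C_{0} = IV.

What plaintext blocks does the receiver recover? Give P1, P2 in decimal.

Only C1 changed, to 76. In CBC, a change in C_i garbles P_i and flips the same bit in P_{i+1}. Decrypting the received ciphertext:
P1: D(K, 76) = 31; 31 ⊕ 193 = 222.
P2: D(K, 227) = 176; 176 ⊕ 76 = 252.
Blocks that differ from the original plaintext: P1, P2.

P1 = 222, P2 = 252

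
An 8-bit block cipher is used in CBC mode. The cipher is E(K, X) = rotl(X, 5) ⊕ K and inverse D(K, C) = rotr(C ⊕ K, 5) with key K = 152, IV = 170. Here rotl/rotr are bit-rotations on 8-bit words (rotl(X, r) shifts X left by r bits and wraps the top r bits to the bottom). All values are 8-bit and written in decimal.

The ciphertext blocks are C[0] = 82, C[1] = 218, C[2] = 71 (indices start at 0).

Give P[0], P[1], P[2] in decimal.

CBC decryption: P_i = D(K, C_i) ⊕ C_{i−1}, with C_{−1} = IV.
P[0]: D(K, 82) = 86; 86 ⊕ 170 = 252.
P[1]: D(K, 218) = 18; 18 ⊕ 82 = 64.
P[2]: D(K, 71) = 254; 254 ⊕ 218 = 36.

P[0] = 252, P[1] = 64, P[2] = 36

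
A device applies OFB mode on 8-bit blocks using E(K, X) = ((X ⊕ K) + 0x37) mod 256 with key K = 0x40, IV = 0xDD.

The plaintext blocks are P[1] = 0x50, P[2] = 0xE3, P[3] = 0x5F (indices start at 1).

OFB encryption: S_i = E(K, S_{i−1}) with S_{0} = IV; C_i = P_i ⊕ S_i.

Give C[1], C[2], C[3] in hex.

C[1]: S = E(K, 0xDD) = 0xD4; 0x50 ⊕ 0xD4 = 0x84.
C[2]: S = E(K, 0xD4) = 0xCB; 0xE3 ⊕ 0xCB = 0x28.
C[3]: S = E(K, 0xCB) = 0xC2; 0x5F ⊕ 0xC2 = 0x9D.

C[1] = 0x84, C[2] = 0x28, C[3] = 0x9D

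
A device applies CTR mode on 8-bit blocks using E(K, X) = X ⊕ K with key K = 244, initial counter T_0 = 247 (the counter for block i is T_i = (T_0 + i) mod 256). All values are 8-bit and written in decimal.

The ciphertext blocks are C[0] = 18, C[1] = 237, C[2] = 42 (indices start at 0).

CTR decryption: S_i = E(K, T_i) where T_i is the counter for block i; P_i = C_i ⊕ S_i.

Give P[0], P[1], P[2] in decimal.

P[0] = 17, P[1] = 225, P[2] = 39

P[0]: T = 247, S = E(K, T) = 3; 18 ⊕ 3 = 17.
P[1]: T = 248, S = E(K, T) = 12; 237 ⊕ 12 = 225.
P[2]: T = 249, S = E(K, T) = 13; 42 ⊕ 13 = 39.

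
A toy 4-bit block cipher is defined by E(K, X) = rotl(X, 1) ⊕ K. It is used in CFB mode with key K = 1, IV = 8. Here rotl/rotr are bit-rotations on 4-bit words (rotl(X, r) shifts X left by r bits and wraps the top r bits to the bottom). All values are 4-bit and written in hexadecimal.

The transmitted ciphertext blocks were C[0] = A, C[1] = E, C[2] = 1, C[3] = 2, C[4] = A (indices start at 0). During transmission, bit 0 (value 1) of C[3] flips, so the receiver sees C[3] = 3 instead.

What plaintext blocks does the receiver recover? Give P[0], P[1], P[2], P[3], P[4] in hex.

P[0] = A, P[1] = A, P[2] = D, P[3] = 0, P[4] = D

CFB decryption: P_i = C_i ⊕ E(K, C_{i−1}), with C_{−1} = IV.
Only C[3] changed, to 3. In CFB, a change in C_i flips the same bit in P_i and garbles P_{i+1}. Decrypting the received ciphertext:
P[0]: E(K, 8) = 0; A ⊕ 0 = A.
P[1]: E(K, A) = 4; E ⊕ 4 = A.
P[2]: E(K, E) = C; 1 ⊕ C = D.
P[3]: E(K, 1) = 3; 3 ⊕ 3 = 0.
P[4]: E(K, 3) = 7; A ⊕ 7 = D.
Blocks that differ from the original plaintext: P[3], P[4].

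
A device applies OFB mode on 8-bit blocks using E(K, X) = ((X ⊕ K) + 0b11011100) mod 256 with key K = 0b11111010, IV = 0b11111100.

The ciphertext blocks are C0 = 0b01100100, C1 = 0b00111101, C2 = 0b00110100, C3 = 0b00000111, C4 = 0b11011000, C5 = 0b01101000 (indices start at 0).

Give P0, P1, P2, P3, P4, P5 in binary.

OFB decryption: S_i = E(K, S_{i−1}) with S_{−1} = IV; P_i = C_i ⊕ S_i.
P0: S = E(K, 0b11111100) = 0b11100010; 0b01100100 ⊕ 0b11100010 = 0b10000110.
P1: S = E(K, 0b11100010) = 0b11110100; 0b00111101 ⊕ 0b11110100 = 0b11001001.
P2: S = E(K, 0b11110100) = 0b11101010; 0b00110100 ⊕ 0b11101010 = 0b11011110.
P3: S = E(K, 0b11101010) = 0b11101100; 0b00000111 ⊕ 0b11101100 = 0b11101011.
P4: S = E(K, 0b11101100) = 0b11110010; 0b11011000 ⊕ 0b11110010 = 0b00101010.
P5: S = E(K, 0b11110010) = 0b11100100; 0b01101000 ⊕ 0b11100100 = 0b10001100.

P0 = 0b10000110, P1 = 0b11001001, P2 = 0b11011110, P3 = 0b11101011, P4 = 0b00101010, P5 = 0b10001100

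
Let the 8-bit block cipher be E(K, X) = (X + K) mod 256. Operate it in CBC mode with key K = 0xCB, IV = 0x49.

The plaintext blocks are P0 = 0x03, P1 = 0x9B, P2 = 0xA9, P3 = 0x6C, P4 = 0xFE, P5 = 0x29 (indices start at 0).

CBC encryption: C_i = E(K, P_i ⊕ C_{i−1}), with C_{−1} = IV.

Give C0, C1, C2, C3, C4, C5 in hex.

C0: P0 ⊕ 0x49 = 0x4A; E(K, 0x4A) = 0x15.
C1: P1 ⊕ 0x15 = 0x8E; E(K, 0x8E) = 0x59.
C2: P2 ⊕ 0x59 = 0xF0; E(K, 0xF0) = 0xBB.
C3: P3 ⊕ 0xBB = 0xD7; E(K, 0xD7) = 0xA2.
C4: P4 ⊕ 0xA2 = 0x5C; E(K, 0x5C) = 0x27.
C5: P5 ⊕ 0x27 = 0x0E; E(K, 0x0E) = 0xD9.

C0 = 0x15, C1 = 0x59, C2 = 0xBB, C3 = 0xA2, C4 = 0x27, C5 = 0xD9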